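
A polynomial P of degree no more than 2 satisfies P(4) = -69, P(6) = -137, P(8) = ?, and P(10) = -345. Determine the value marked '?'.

-229

On equispaced nodes a degree-2 polynomial has vanishing third forward difference, so
  - P(4) + 3·P(6) - 3·P(8) + P(10) = 0.
Substituting the known values and solving for P(8):
  -3·P(8) = 687
  P(8) = -229.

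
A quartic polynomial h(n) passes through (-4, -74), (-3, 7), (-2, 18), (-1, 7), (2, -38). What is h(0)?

Write h(n) = an^4 + bn^3 + cn^2 + dn + e. Substituting each data point gives a linear system:
  256a - 64b + 16c - 4d + e = -74
  81a - 27b + 9c - 3d + e = 7
  16a - 8b + 4c - 2d + e = 18
  a - b + c - d + e = 7
  16a + 8b + 4c + 2d + e = -38
Solving the system yields a = -1, b = -2, c = 2, d = -6, e = -2.
So h(n) = -n^4 - 2n^3 + 2n^2 - 6n - 2.
Then h(0) = -2.

-2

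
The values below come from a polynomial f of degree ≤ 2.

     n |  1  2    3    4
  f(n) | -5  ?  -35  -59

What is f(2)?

On equispaced nodes a degree-2 polynomial has vanishing third forward difference, so
  - f(1) + 3·f(2) - 3·f(3) + f(4) = 0.
Substituting the known values and solving for f(2):
  3·f(2) = -51
  f(2) = -17.

-17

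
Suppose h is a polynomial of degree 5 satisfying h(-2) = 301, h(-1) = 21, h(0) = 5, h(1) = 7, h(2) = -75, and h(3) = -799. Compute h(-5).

Forward differences of the values at x = -2, -1, 0, 1, 2, 3:
  h  : 301  21  5  7  -75  -799
  Δ  : -280  -16  2  -82  -724
  Δ^2: 264  18  -84  -642
  Δ^3: -246  -102  -558
  Δ^4: 144  -456
  Δ^5: -600
The fifth differences are constant, confirming degree 5.
Interpolating (Newton forward form) and evaluating at x = -5 gives h(-5) = 19945.

19945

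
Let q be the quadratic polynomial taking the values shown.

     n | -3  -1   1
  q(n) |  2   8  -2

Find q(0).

Write q(n) = an^2 + bn + c. Substituting each data point gives a linear system:
  9a - 3b + c = 2
  a - b + c = 8
  a + b + c = -2
Solving the system yields a = -2, b = -5, c = 5.
So q(n) = -2n² - 5n + 5.
Then q(0) = 5.

5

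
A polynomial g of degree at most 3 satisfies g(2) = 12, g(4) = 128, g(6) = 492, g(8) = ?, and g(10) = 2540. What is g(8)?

The 4 known points determine the degree-3 polynomial uniquely.
Write g(t) = at^3 + bt^2 + ct + d. Substituting each data point gives a linear system:
  8a + 4b + 2c + d = 12
  64a + 16b + 4c + d = 128
  216a + 36b + 6c + d = 492
  1000a + 100b + 10c + d = 2540
Solving the system yields a = 3, b = -5, c = 4, d = 0.
So g(t) = 3t³ - 5t² + 4t.
Then g(8) = 1248.

1248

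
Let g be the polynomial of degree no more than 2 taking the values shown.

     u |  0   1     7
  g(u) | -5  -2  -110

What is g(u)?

g(u) = -3u^2 + 6u - 5

Write g(u) = au^2 + bu + c. Substituting each data point gives a linear system:
  c = -5
  a + b + c = -2
  49a + 7b + c = -110
Solving the system yields a = -3, b = 6, c = -5.
So g(u) = -3u^2 + 6u - 5.
Check: g(1) = -2. ✓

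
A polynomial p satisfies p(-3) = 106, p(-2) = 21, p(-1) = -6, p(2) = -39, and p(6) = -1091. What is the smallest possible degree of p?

3

Divided differences on the nodes -3, -2, -1, 2, 6:
  order 0: 106  21  -6  -39  -1091
  order 1: -85  -27  -11  -263
  order 2: 29  4  -36
  order 3: -5  -5
  order 4: 0
The order-3 divided differences are all -5 (nonzero) and every higher order vanishes, so the data lies on a polynomial of degree exactly 3.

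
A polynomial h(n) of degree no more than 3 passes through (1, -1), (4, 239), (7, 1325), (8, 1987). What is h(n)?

h(n) = 4n^3 - n^2 + n - 5

Write h(n) = an^3 + bn^2 + cn + d. Substituting each data point gives a linear system:
  a + b + c + d = -1
  64a + 16b + 4c + d = 239
  343a + 49b + 7c + d = 1325
  512a + 64b + 8c + d = 1987
Solving the system yields a = 4, b = -1, c = 1, d = -5.
So h(n) = 4n^3 - n^2 + n - 5.
Check: h(4) = 239. ✓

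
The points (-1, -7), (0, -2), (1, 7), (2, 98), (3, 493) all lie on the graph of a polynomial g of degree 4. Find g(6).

7882

Forward differences of the values at t = -1, 0, 1, 2, 3:
  g  : -7  -2  7  98  493
  Δ  : 5  9  91  395
  Δ^2: 4  82  304
  Δ^3: 78  222
  Δ^4: 144
The fourth differences are constant, confirming degree 4.
Interpolating (Newton forward form) and evaluating at t = 6 gives g(6) = 7882.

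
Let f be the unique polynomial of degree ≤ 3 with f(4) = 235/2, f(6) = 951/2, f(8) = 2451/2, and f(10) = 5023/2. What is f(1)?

Using the Lagrange interpolation formula with nodes 4, 6, 8, 10:
  L_0(x) = (x - 6)(x - 8)(x - 10) / -48
  L_1(x) = (x - 4)(x - 8)(x - 10) / 16
  L_2(x) = (x - 4)(x - 6)(x - 10) / -16
  L_3(x) = (x - 4)(x - 6)(x - 8) / 48
Then f(x) = 235/2·L_0(x) + 951/2·L_1(x) + 2451/2·L_2(x) + 5023/2·L_3(x).
Expanding and collecting terms gives f(x) = 3x^3 - 5x^2 + x + 3/2.
Evaluating at x = 1: f(1) = 1/2.

1/2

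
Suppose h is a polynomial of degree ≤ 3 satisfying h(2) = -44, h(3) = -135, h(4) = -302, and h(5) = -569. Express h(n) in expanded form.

h(n) = -4n^3 - 2n^2 - 5n + 6

Using the Lagrange interpolation formula with nodes 2, 3, 4, 5:
  L_0(n) = (n - 3)(n - 4)(n - 5) / -6
  L_1(n) = (n - 2)(n - 4)(n - 5) / 2
  L_2(n) = (n - 2)(n - 3)(n - 5) / -2
  L_3(n) = (n - 2)(n - 3)(n - 4) / 6
Then h(n) = -44·L_0(n) - 135·L_1(n) - 302·L_2(n) - 569·L_3(n).
Expanding and collecting terms gives h(n) = -4n³ - 2n² - 5n + 6.
Check: h(2) = -44. ✓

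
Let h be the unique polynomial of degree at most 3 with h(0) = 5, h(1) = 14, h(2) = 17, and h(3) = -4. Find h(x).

h(x) = -3x^3 + 6x^2 + 6x + 5

Using the Lagrange interpolation formula with nodes 0, 1, 2, 3:
  L_0(x) = (x - 1)(x - 2)(x - 3) / -6
  L_1(x) = x(x - 2)(x - 3) / 2
  L_2(x) = x(x - 1)(x - 3) / -2
  L_3(x) = x(x - 1)(x - 2) / 6
Then h(x) = 5·L_0(x) + 14·L_1(x) + 17·L_2(x) - 4·L_3(x).
Expanding and collecting terms gives h(x) = -3x^3 + 6x^2 + 6x + 5.
Check: h(2) = 17. ✓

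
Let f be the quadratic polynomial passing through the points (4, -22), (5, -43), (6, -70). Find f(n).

Write f(n) = an^2 + bn + c. Substituting each data point gives a linear system:
  16a + 4b + c = -22
  25a + 5b + c = -43
  36a + 6b + c = -70
Solving the system yields a = -3, b = 6, c = 2.
So f(n) = -3n² + 6n + 2.
Check: f(6) = -70. ✓

f(n) = -3n^2 + 6n + 2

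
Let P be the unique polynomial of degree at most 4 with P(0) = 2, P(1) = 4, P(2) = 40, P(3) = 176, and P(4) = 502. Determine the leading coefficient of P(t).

Write P(t) = at^4 + bt^3 + ct^2 + dt + e. Substituting each data point gives a linear system:
  e = 2
  a + b + c + d + e = 4
  16a + 8b + 4c + 2d + e = 40
  81a + 27b + 9c + 3d + e = 176
  256a + 64b + 16c + 4d + e = 502
Solving the system yields a = 1, b = 5, c = -5, d = 1, e = 2.
So P(t) = t⁴ + 5t³ - 5t² + t + 2.
The leading coefficient is 1.

1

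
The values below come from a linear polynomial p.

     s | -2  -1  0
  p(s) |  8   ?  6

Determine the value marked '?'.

7

On equispaced nodes a degree-1 polynomial has vanishing second forward difference, so
  p(-2) - 2·p(-1) + p(0) = 0.
Substituting the known values and solving for p(-1):
  -2·p(-1) = -14
  p(-1) = 7.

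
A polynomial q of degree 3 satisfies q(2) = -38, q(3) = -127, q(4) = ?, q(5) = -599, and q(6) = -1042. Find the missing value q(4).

-304

On equispaced nodes a degree-3 polynomial has vanishing fourth forward difference, so
  q(2) - 4·q(3) + 6·q(4) - 4·q(5) + q(6) = 0.
Substituting the known values and solving for q(4):
  6·q(4) = -1824
  q(4) = -304.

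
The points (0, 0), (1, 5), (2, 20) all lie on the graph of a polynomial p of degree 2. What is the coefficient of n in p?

0

Write p(n) = an^2 + bn + c. Substituting each data point gives a linear system:
  c = 0
  a + b + c = 5
  4a + 2b + c = 20
Solving the system yields a = 5, b = 0, c = 0.
So p(n) = 5n^2.
The coefficient of n is 0.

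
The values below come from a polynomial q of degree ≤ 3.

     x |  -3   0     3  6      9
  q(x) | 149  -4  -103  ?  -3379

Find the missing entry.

-958

The 4 known points determine the degree-3 polynomial uniquely.
Write q(x) = ax^3 + bx^2 + cx + d. Substituting each data point gives a linear system:
  -27a + 9b - 3c + d = 149
  d = -4
  27a + 9b + 3c + d = -103
  729a + 81b + 9c + d = -3379
Solving the system yields a = -5, b = 3, c = 3, d = -4.
So q(x) = -5x³ + 3x² + 3x - 4.
Then q(6) = -958.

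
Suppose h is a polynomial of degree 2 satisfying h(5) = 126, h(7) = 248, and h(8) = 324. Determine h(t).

h(t) = 5t^2 + t - 4

Using the Lagrange interpolation formula with nodes 5, 7, 8:
  L_0(t) = (t - 7)(t - 8) / 6
  L_1(t) = (t - 5)(t - 8) / -2
  L_2(t) = (t - 5)(t - 7) / 3
Then h(t) = 126·L_0(t) + 248·L_1(t) + 324·L_2(t).
Expanding and collecting terms gives h(t) = 5t^2 + t - 4.
Check: h(5) = 126. ✓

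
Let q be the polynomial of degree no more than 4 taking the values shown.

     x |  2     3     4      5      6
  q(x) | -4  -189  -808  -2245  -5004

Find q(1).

Forward differences of the values at x = 2, 3, 4, 5, 6:
  q  : -4  -189  -808  -2245  -5004
  Δ  : -185  -619  -1437  -2759
  Δ^2: -434  -818  -1322
  Δ^3: -384  -504
  Δ^4: -120
The fourth differences are constant, confirming degree 4.
Interpolating (Newton forward form) and evaluating at x = 1 gives q(1) = 11.

11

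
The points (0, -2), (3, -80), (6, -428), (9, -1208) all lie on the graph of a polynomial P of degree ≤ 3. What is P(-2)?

Using the Lagrange interpolation formula with nodes 0, 3, 6, 9:
  L_0(x) = (x - 3)(x - 6)(x - 9) / -162
  L_1(x) = x(x - 6)(x - 9) / 54
  L_2(x) = x(x - 3)(x - 9) / -54
  L_3(x) = x(x - 3)(x - 6) / 162
Then P(x) = -2·L_0(x) - 80·L_1(x) - 428·L_2(x) - 1208·L_3(x).
Expanding and collecting terms gives P(x) = -x^3 - 6x^2 + x - 2.
Evaluating at x = -2: P(-2) = -20.

-20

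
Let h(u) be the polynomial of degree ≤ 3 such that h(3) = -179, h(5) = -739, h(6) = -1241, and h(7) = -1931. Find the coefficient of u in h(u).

-3

Write h(u) = au^3 + bu^2 + cu + d. Substituting each data point gives a linear system:
  27a + 9b + 3c + d = -179
  125a + 25b + 5c + d = -739
  216a + 36b + 6c + d = -1241
  343a + 49b + 7c + d = -1931
Solving the system yields a = -5, b = -4, c = -3, d = 1.
So h(u) = -5u^3 - 4u^2 - 3u + 1.
The coefficient of u is -3.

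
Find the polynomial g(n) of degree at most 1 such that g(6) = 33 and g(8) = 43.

g(n) = 5n + 3

Write g(n) = an + b. Substituting each data point gives a linear system:
  6a + b = 33
  8a + b = 43
Solving the system yields a = 5, b = 3.
So g(n) = 5n + 3.
Check: g(8) = 43. ✓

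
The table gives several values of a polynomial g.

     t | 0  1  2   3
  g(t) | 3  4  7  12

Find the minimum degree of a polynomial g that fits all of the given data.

2

Forward differences of the values at t = 0, 1, 2, 3:
  g  : 3  4  7  12
  Δ  : 1  3  5
  Δ^2: 2  2
  Δ^3: 0
The second differences are constant (2) and nonzero, while all higher differences vanish, so the minimal degree is 2.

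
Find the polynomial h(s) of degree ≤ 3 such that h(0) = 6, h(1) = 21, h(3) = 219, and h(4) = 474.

Write h(s) = as^3 + bs^2 + cs + d. Substituting each data point gives a linear system:
  d = 6
  a + b + c + d = 21
  27a + 9b + 3c + d = 219
  64a + 16b + 4c + d = 474
Solving the system yields a = 6, b = 4, c = 5, d = 6.
So h(s) = 6s³ + 4s² + 5s + 6.
Check: h(4) = 474. ✓

h(s) = 6s^3 + 4s^2 + 5s + 6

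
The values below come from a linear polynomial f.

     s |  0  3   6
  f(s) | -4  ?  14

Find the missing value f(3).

5

On equispaced nodes a degree-1 polynomial has vanishing second forward difference, so
  f(0) - 2·f(3) + f(6) = 0.
Substituting the known values and solving for f(3):
  -2·f(3) = -10
  f(3) = 5.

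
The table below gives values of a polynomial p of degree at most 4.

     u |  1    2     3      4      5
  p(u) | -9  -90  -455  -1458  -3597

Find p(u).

p(u) = -6u^4 + u^3 + 2u^2 - 4u - 2

Write p(u) = au^4 + bu^3 + cu^2 + du + e. Substituting each data point gives a linear system:
  a + b + c + d + e = -9
  16a + 8b + 4c + 2d + e = -90
  81a + 27b + 9c + 3d + e = -455
  256a + 64b + 16c + 4d + e = -1458
  625a + 125b + 25c + 5d + e = -3597
Solving the system yields a = -6, b = 1, c = 2, d = -4, e = -2.
So p(u) = -6u⁴ + u³ + 2u² - 4u - 2.
Check: p(5) = -3597. ✓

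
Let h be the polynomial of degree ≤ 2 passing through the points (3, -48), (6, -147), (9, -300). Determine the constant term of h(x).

-3

Write h(x) = ax^2 + bx + c. Substituting each data point gives a linear system:
  9a + 3b + c = -48
  36a + 6b + c = -147
  81a + 9b + c = -300
Solving the system yields a = -3, b = -6, c = -3.
So h(x) = -3x^2 - 6x - 3.
The constant term is -3.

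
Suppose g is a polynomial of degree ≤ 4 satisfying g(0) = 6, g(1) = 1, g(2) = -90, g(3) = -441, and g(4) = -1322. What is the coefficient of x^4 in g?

-4

Write g(x) = ax^4 + bx^3 + cx^2 + dx + e. Substituting each data point gives a linear system:
  e = 6
  a + b + c + d + e = 1
  16a + 8b + 4c + 2d + e = -90
  81a + 27b + 9c + 3d + e = -441
  256a + 64b + 16c + 4d + e = -1322
Solving the system yields a = -4, b = -5, c = 0, d = 4, e = 6.
So g(x) = -4x⁴ - 5x³ + 4x + 6.
The leading coefficient is -4.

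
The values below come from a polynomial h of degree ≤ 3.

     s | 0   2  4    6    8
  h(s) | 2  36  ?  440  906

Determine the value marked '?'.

The 4 known points determine the degree-3 polynomial uniquely.
Write h(s) = as^3 + bs^2 + cs + d. Substituting each data point gives a linear system:
  d = 2
  8a + 4b + 2c + d = 36
  216a + 36b + 6c + d = 440
  512a + 64b + 8c + d = 906
Solving the system yields a = 1, b = 6, c = 1, d = 2.
So h(s) = s^3 + 6s^2 + s + 2.
Then h(4) = 166.

166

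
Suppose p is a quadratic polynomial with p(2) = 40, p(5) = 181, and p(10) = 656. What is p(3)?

Using the Lagrange interpolation formula with nodes 2, 5, 10:
  L_0(n) = (n - 5)(n - 10) / 24
  L_1(n) = (n - 2)(n - 10) / -15
  L_2(n) = (n - 2)(n - 5) / 40
Then p(n) = 40·L_0(n) + 181·L_1(n) + 656·L_2(n).
Expanding and collecting terms gives p(n) = 6n^2 + 5n + 6.
Evaluating at n = 3: p(3) = 75.

75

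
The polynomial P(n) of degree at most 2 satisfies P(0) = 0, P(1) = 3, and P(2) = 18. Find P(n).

Write P(n) = an^2 + bn + c. Substituting each data point gives a linear system:
  c = 0
  a + b + c = 3
  4a + 2b + c = 18
Solving the system yields a = 6, b = -3, c = 0.
So P(n) = 6n^2 - 3n.
Check: P(0) = 0. ✓

P(n) = 6n^2 - 3n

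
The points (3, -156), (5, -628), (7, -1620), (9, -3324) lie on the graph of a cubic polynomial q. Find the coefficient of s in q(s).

0

Write q(s) = as^3 + bs^2 + cs + d. Substituting each data point gives a linear system:
  27a + 9b + 3c + d = -156
  125a + 25b + 5c + d = -628
  343a + 49b + 7c + d = -1620
  729a + 81b + 9c + d = -3324
Solving the system yields a = -4, b = -5, c = 0, d = -3.
So q(s) = -4s³ - 5s² - 3.
The coefficient of s is 0.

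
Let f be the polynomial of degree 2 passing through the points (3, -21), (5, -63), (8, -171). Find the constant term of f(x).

-3

Write f(x) = ax^2 + bx + c. Substituting each data point gives a linear system:
  9a + 3b + c = -21
  25a + 5b + c = -63
  64a + 8b + c = -171
Solving the system yields a = -3, b = 3, c = -3.
So f(x) = -3x² + 3x - 3.
The constant term is -3.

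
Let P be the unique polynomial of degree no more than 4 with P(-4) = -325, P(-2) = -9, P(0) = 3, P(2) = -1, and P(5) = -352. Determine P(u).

P(u) = -u^4 + 2u^3 + 2u^2 - 6u + 3

Using the Lagrange interpolation formula with nodes -4, -2, 0, 2, 5:
  L_0(u) = (u + 2)u(u - 2)(u - 5) / 432
  L_1(u) = (u + 4)u(u - 2)(u - 5) / -112
  L_2(u) = (u + 4)(u + 2)(u - 2)(u - 5) / 80
  L_3(u) = (u + 4)(u + 2)u(u - 5) / -144
  L_4(u) = (u + 4)(u + 2)u(u - 2) / 945
Then P(u) = -325·L_0(u) - 9·L_1(u) + 3·L_2(u) - 1·L_3(u) - 352·L_4(u).
Expanding and collecting terms gives P(u) = -u^4 + 2u^3 + 2u^2 - 6u + 3.
Check: P(-4) = -325. ✓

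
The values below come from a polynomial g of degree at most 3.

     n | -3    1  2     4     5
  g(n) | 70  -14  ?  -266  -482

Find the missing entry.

-50

The 4 known points determine the degree-3 polynomial uniquely.
Write g(n) = an^3 + bn^2 + cn + d. Substituting each data point gives a linear system:
  -27a + 9b - 3c + d = 70
  a + b + c + d = -14
  64a + 16b + 4c + d = -266
  125a + 25b + 5c + d = -482
Solving the system yields a = -3, b = -3, c = -6, d = -2.
So g(n) = -3n³ - 3n² - 6n - 2.
Then g(2) = -50.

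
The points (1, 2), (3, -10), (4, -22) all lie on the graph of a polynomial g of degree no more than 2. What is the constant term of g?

2

Write g(n) = an^2 + bn + c. Substituting each data point gives a linear system:
  a + b + c = 2
  9a + 3b + c = -10
  16a + 4b + c = -22
Solving the system yields a = -2, b = 2, c = 2.
So g(n) = -2n^2 + 2n + 2.
The constant term is 2.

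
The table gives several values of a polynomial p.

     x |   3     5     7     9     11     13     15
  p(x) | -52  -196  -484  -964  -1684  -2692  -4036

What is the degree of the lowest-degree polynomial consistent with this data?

3

Forward differences of the values at x = 3, 5, 7, 9, 11, 13, 15:
  p  : -52  -196  -484  -964  -1684  -2692  -4036
  Δ  : -144  -288  -480  -720  -1008  -1344
  Δ^2: -144  -192  -240  -288  -336
  Δ^3: -48  -48  -48  -48
  Δ^4: 0  0  0
  Δ^5: 0  0
  Δ^6: 0
The third differences are constant (-48) and nonzero, while all higher differences vanish, so the minimal degree is 3.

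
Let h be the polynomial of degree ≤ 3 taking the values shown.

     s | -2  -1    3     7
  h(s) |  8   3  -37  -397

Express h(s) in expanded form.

h(s) = -s^3 - s^2 - s + 2

Using the Lagrange interpolation formula with nodes -2, -1, 3, 7:
  L_0(s) = (s + 1)(s - 3)(s - 7) / -45
  L_1(s) = (s + 2)(s - 3)(s - 7) / 32
  L_2(s) = (s + 2)(s + 1)(s - 7) / -80
  L_3(s) = (s + 2)(s + 1)(s - 3) / 288
Then h(s) = 8·L_0(s) + 3·L_1(s) - 37·L_2(s) - 397·L_3(s).
Expanding and collecting terms gives h(s) = -s³ - s² - s + 2.
Check: h(-2) = 8. ✓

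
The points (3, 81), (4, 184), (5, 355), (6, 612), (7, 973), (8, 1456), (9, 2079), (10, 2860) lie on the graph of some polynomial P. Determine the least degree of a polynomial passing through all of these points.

3

Forward differences of the values at u = 3, 4, 5, 6, 7, 8, 9, 10:
  P  : 81  184  355  612  973  1456  2079  2860
  Δ  : 103  171  257  361  483  623  781
  Δ^2: 68  86  104  122  140  158
  Δ^3: 18  18  18  18  18
  Δ^4: 0  0  0  0
  Δ^5: 0  0  0
  Δ^6: 0  0
  Δ^7: 0
The third differences are constant (18) and nonzero, while all higher differences vanish, so the minimal degree is 3.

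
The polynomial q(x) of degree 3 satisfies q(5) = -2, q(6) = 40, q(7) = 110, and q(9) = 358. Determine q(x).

q(x) = x^3 - 4x^2 - 5x - 2

Using the Lagrange interpolation formula with nodes 5, 6, 7, 9:
  L_0(x) = (x - 6)(x - 7)(x - 9) / -8
  L_1(x) = (x - 5)(x - 7)(x - 9) / 3
  L_2(x) = (x - 5)(x - 6)(x - 9) / -4
  L_3(x) = (x - 5)(x - 6)(x - 7) / 24
Then q(x) = -2·L_0(x) + 40·L_1(x) + 110·L_2(x) + 358·L_3(x).
Expanding and collecting terms gives q(x) = x^3 - 4x^2 - 5x - 2.
Check: q(9) = 358. ✓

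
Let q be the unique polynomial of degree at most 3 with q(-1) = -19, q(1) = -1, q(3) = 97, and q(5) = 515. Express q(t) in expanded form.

Using the Lagrange interpolation formula with nodes -1, 1, 3, 5:
  L_0(t) = (t - 1)(t - 3)(t - 5) / -48
  L_1(t) = (t + 1)(t - 3)(t - 5) / 16
  L_2(t) = (t + 1)(t - 1)(t - 5) / -16
  L_3(t) = (t + 1)(t - 1)(t - 3) / 48
Then q(t) = -19·L_0(t) - 1·L_1(t) + 97·L_2(t) + 515·L_3(t).
Expanding and collecting terms gives q(t) = 5t^3 - 5t^2 + 4t - 5.
Check: q(1) = -1. ✓

q(t) = 5t^3 - 5t^2 + 4t - 5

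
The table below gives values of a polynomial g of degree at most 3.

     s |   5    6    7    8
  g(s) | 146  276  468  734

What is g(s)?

Write g(s) = as^3 + bs^2 + cs + d. Substituting each data point gives a linear system:
  125a + 25b + 5c + d = 146
  216a + 36b + 6c + d = 276
  343a + 49b + 7c + d = 468
  512a + 64b + 8c + d = 734
Solving the system yields a = 2, b = -5, c = 3, d = 6.
So g(s) = 2s^3 - 5s^2 + 3s + 6.
Check: g(6) = 276. ✓

g(s) = 2s^3 - 5s^2 + 3s + 6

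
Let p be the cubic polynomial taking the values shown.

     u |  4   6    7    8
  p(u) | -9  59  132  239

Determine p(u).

Using the Lagrange interpolation formula with nodes 4, 6, 7, 8:
  L_0(u) = (u - 6)(u - 7)(u - 8) / -24
  L_1(u) = (u - 4)(u - 7)(u - 8) / 4
  L_2(u) = (u - 4)(u - 6)(u - 8) / -3
  L_3(u) = (u - 4)(u - 6)(u - 7) / 8
Then p(u) = -9·L_0(u) + 59·L_1(u) + 132·L_2(u) + 239·L_3(u).
Expanding and collecting terms gives p(u) = u^3 - 4u^2 - 2u - 1.
Check: p(6) = 59. ✓

p(u) = u^3 - 4u^2 - 2u - 1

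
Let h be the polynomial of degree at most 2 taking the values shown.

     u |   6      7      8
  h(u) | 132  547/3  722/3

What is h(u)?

h(u) = 4u^2 - (5/3)u - 2

Write h(u) = au^2 + bu + c. Substituting each data point gives a linear system:
  36a + 6b + c = 132
  49a + 7b + c = 547/3
  64a + 8b + c = 722/3
Solving the system yields a = 4, b = -5/3, c = -2.
So h(u) = 4u² - (5/3)u - 2.
Check: h(8) = 722/3. ✓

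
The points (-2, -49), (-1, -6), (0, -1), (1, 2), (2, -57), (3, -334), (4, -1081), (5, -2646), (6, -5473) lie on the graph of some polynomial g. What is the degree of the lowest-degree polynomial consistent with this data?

4

Forward differences of the values at x = -2, -1, 0, 1, 2, 3, 4, 5, 6:
  g  : -49  -6  -1  2  -57  -334  -1081  -2646  -5473
  Δ  : 43  5  3  -59  -277  -747  -1565  -2827
  Δ^2: -38  -2  -62  -218  -470  -818  -1262
  Δ^3: 36  -60  -156  -252  -348  -444
  Δ^4: -96  -96  -96  -96  -96
  Δ^5: 0  0  0  0
  Δ^6: 0  0  0
  Δ^7: 0  0
  Δ^8: 0
The fourth differences are constant (-96) and nonzero, while all higher differences vanish, so the minimal degree is 4.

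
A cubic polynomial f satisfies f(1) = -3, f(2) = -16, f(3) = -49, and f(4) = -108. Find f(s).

Using the Lagrange interpolation formula with nodes 1, 2, 3, 4:
  L_0(s) = (s - 2)(s - 3)(s - 4) / -6
  L_1(s) = (s - 1)(s - 3)(s - 4) / 2
  L_2(s) = (s - 1)(s - 2)(s - 4) / -2
  L_3(s) = (s - 1)(s - 2)(s - 3) / 6
Then f(s) = -3·L_0(s) - 16·L_1(s) - 49·L_2(s) - 108·L_3(s).
Expanding and collecting terms gives f(s) = -s³ - 4s² + 6s - 4.
Check: f(2) = -16. ✓

f(s) = -s^3 - 4s^2 + 6s - 4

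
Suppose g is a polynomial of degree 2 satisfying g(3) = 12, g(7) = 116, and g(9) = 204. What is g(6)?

81

Write g(s) = as^2 + bs + c. Substituting each data point gives a linear system:
  9a + 3b + c = 12
  49a + 7b + c = 116
  81a + 9b + c = 204
Solving the system yields a = 3, b = -4, c = -3.
So g(s) = 3s^2 - 4s - 3.
Then g(6) = 81.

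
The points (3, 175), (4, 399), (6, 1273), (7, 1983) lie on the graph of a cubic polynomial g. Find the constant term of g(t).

Write g(t) = at^3 + bt^2 + ct + d. Substituting each data point gives a linear system:
  27a + 9b + 3c + d = 175
  64a + 16b + 4c + d = 399
  216a + 36b + 6c + d = 1273
  343a + 49b + 7c + d = 1983
Solving the system yields a = 5, b = 6, c = -3, d = -5.
So g(t) = 5t³ + 6t² - 3t - 5.
The constant term is -5.

-5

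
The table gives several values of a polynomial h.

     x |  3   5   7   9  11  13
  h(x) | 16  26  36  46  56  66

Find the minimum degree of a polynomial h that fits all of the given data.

1

Forward differences of the values at x = 3, 5, 7, 9, 11, 13:
  h  : 16  26  36  46  56  66
  Δ  : 10  10  10  10  10
  Δ^2: 0  0  0  0
  Δ^3: 0  0  0
  Δ^4: 0  0
  Δ^5: 0
The first differences are constant (10) and nonzero, while all higher differences vanish, so the minimal degree is 1.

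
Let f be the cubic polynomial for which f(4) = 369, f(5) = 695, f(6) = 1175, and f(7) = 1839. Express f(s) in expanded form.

Using the Lagrange interpolation formula with nodes 4, 5, 6, 7:
  L_0(s) = (s - 5)(s - 6)(s - 7) / -6
  L_1(s) = (s - 4)(s - 6)(s - 7) / 2
  L_2(s) = (s - 4)(s - 5)(s - 7) / -2
  L_3(s) = (s - 4)(s - 5)(s - 6) / 6
Then f(s) = 369·L_0(s) + 695·L_1(s) + 1175·L_2(s) + 1839·L_3(s).
Expanding and collecting terms gives f(s) = 5s^3 + 2s^2 + 3s + 5.
Check: f(6) = 1175. ✓

f(s) = 5s^3 + 2s^2 + 3s + 5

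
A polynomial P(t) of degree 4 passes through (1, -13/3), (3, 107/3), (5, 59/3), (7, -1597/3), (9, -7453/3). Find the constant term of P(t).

Write P(t) = at^4 + bt^3 + ct^2 + dt + e. Substituting each data point gives a linear system:
  a + b + c + d + e = -13/3
  81a + 27b + 9c + 3d + e = 107/3
  625a + 125b + 25c + 5d + e = 59/3
  2401a + 343b + 49c + 7d + e = -1597/3
  6561a + 729b + 81c + 9d + e = -7453/3
Solving the system yields a = -1, b = 6, c = -3, d = -6, e = -1/3.
So P(t) = -t^4 + 6t^3 - 3t^2 - 6t - 1/3.
The constant term is -1/3.

-1/3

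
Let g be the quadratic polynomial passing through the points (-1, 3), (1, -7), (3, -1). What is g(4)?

Using the Lagrange interpolation formula with nodes -1, 1, 3:
  L_0(x) = (x - 1)(x - 3) / 8
  L_1(x) = (x + 1)(x - 3) / -4
  L_2(x) = (x + 1)(x - 1) / 8
Then g(x) = 3·L_0(x) - 7·L_1(x) - 1·L_2(x).
Expanding and collecting terms gives g(x) = 2x^2 - 5x - 4.
Evaluating at x = 4: g(4) = 8.

8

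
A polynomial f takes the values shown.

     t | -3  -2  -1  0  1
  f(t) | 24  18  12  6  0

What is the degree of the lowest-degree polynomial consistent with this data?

Forward differences of the values at t = -3, -2, -1, 0, 1:
  f  : 24  18  12  6  0
  Δ  : -6  -6  -6  -6
  Δ^2: 0  0  0
  Δ^3: 0  0
  Δ^4: 0
The first differences are constant (-6) and nonzero, while all higher differences vanish, so the minimal degree is 1.

1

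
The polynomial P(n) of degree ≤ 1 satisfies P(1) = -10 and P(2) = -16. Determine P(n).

Write P(n) = an + b. Substituting each data point gives a linear system:
  a + b = -10
  2a + b = -16
Solving the system yields a = -6, b = -4.
So P(n) = -6n - 4.
Check: P(2) = -16. ✓

P(n) = -6n - 4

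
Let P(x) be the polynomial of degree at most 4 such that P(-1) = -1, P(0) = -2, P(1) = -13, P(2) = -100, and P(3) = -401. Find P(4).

Forward differences of the values at x = -1, 0, 1, 2, 3:
  P  : -1  -2  -13  -100  -401
  Δ  : -1  -11  -87  -301
  Δ^2: -10  -76  -214
  Δ^3: -66  -138
  Δ^4: -72
The fourth differences are constant, confirming degree 4.
Interpolating (Newton forward form) and evaluating at x = 4 gives P(4) = -1126.

-1126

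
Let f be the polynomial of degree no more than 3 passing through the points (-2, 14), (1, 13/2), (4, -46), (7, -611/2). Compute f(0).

6

Using the Lagrange interpolation formula with nodes -2, 1, 4, 7:
  L_0(n) = (n - 1)(n - 4)(n - 7) / -162
  L_1(n) = (n + 2)(n - 4)(n - 7) / 54
  L_2(n) = (n + 2)(n - 1)(n - 7) / -54
  L_3(n) = (n + 2)(n - 1)(n - 4) / 162
Then f(n) = 14·L_0(n) + 13/2·L_1(n) - 46·L_2(n) - 611/2·L_3(n).
Expanding and collecting terms gives f(n) = -n³ + (1/2)n² + n + 6.
Evaluating at n = 0: f(0) = 6.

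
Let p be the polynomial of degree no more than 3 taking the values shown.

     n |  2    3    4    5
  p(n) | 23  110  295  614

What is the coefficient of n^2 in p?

-5

Write p(n) = an^3 + bn^2 + cn + d. Substituting each data point gives a linear system:
  8a + 4b + 2c + d = 23
  27a + 9b + 3c + d = 110
  64a + 16b + 4c + d = 295
  125a + 25b + 5c + d = 614
Solving the system yields a = 6, b = -5, c = -2, d = -1.
So p(n) = 6n^3 - 5n^2 - 2n - 1.
The coefficient of n^2 is -5.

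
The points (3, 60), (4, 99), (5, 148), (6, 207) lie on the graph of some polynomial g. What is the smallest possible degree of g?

Forward differences of the values at t = 3, 4, 5, 6:
  g  : 60  99  148  207
  Δ  : 39  49  59
  Δ^2: 10  10
  Δ^3: 0
The second differences are constant (10) and nonzero, while all higher differences vanish, so the minimal degree is 2.

2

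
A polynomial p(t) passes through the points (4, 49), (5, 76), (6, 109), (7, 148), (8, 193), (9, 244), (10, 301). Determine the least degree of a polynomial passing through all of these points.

Forward differences of the values at t = 4, 5, 6, 7, 8, 9, 10:
  p  : 49  76  109  148  193  244  301
  Δ  : 27  33  39  45  51  57
  Δ^2: 6  6  6  6  6
  Δ^3: 0  0  0  0
  Δ^4: 0  0  0
  Δ^5: 0  0
  Δ^6: 0
The second differences are constant (6) and nonzero, while all higher differences vanish, so the minimal degree is 2.

2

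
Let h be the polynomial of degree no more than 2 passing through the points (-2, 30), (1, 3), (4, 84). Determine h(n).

h(n) = 6n^2 - 3n

Write h(n) = an^2 + bn + c. Substituting each data point gives a linear system:
  4a - 2b + c = 30
  a + b + c = 3
  16a + 4b + c = 84
Solving the system yields a = 6, b = -3, c = 0.
So h(n) = 6n^2 - 3n.
Check: h(1) = 3. ✓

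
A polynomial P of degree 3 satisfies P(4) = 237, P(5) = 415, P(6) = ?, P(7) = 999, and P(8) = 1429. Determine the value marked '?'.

665

The 4 known points determine the degree-3 polynomial uniquely.
Write P(u) = au^3 + bu^2 + cu + d. Substituting each data point gives a linear system:
  64a + 16b + 4c + d = 237
  125a + 25b + 5c + d = 415
  343a + 49b + 7c + d = 999
  512a + 64b + 8c + d = 1429
Solving the system yields a = 2, b = 6, c = 2, d = 5.
So P(u) = 2u³ + 6u² + 2u + 5.
Then P(6) = 665.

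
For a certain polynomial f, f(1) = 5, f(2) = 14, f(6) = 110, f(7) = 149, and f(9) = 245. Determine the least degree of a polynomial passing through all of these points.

2

Divided differences on the nodes 1, 2, 6, 7, 9:
  order 0: 5  14  110  149  245
  order 1: 9  24  39  48
  order 2: 3  3  3
  order 3: 0  0
  order 4: 0
The order-2 divided differences are all 3 (nonzero) and every higher order vanishes, so the data lies on a polynomial of degree exactly 2.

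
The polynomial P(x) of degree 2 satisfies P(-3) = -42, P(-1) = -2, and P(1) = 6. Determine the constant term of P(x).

Write P(x) = ax^2 + bx + c. Substituting each data point gives a linear system:
  9a - 3b + c = -42
  a - b + c = -2
  a + b + c = 6
Solving the system yields a = -4, b = 4, c = 6.
So P(x) = -4x^2 + 4x + 6.
The constant term is 6.

6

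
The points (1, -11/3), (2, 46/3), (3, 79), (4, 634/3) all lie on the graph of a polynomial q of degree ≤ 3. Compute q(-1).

-11/3

Using the Lagrange interpolation formula with nodes 1, 2, 3, 4:
  L_0(s) = (s - 2)(s - 3)(s - 4) / -6
  L_1(s) = (s - 1)(s - 3)(s - 4) / 2
  L_2(s) = (s - 1)(s - 2)(s - 4) / -2
  L_3(s) = (s - 1)(s - 2)(s - 3) / 6
Then q(s) = -11/3·L_0(s) + 46/3·L_1(s) + 79·L_2(s) + 634/3·L_3(s).
Expanding and collecting terms gives q(s) = 4s³ - (5/3)s² - 4s - 2.
Evaluating at s = -1: q(-1) = -11/3.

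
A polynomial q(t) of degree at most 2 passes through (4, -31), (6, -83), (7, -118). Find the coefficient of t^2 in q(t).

Write q(t) = at^2 + bt + c. Substituting each data point gives a linear system:
  16a + 4b + c = -31
  36a + 6b + c = -83
  49a + 7b + c = -118
Solving the system yields a = -3, b = 4, c = 1.
So q(t) = -3t^2 + 4t + 1.
The leading coefficient is -3.

-3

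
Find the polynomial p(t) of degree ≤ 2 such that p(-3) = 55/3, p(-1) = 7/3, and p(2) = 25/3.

p(t) = 2t^2 + 1/3

Write p(t) = at^2 + bt + c. Substituting each data point gives a linear system:
  9a - 3b + c = 55/3
  a - b + c = 7/3
  4a + 2b + c = 25/3
Solving the system yields a = 2, b = 0, c = 1/3.
So p(t) = 2t^2 + 1/3.
Check: p(-3) = 55/3. ✓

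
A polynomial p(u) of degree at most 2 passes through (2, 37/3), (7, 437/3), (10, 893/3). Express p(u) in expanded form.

Using the Lagrange interpolation formula with nodes 2, 7, 10:
  L_0(u) = (u - 7)(u - 10) / 40
  L_1(u) = (u - 2)(u - 10) / -15
  L_2(u) = (u - 2)(u - 7) / 24
Then p(u) = 37/3·L_0(u) + 437/3·L_1(u) + 893/3·L_2(u).
Expanding and collecting terms gives p(u) = 3u² - (1/3)u + 1.
Check: p(7) = 437/3. ✓

p(u) = 3u^2 - (1/3)u + 1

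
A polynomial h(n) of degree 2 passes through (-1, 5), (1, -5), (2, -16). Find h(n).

Write h(n) = an^2 + bn + c. Substituting each data point gives a linear system:
  a - b + c = 5
  a + b + c = -5
  4a + 2b + c = -16
Solving the system yields a = -2, b = -5, c = 2.
So h(n) = -2n^2 - 5n + 2.
Check: h(1) = -5. ✓

h(n) = -2n^2 - 5n + 2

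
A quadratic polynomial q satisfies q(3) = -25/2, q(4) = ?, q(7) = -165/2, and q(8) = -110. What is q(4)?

The 3 known points determine the degree-2 polynomial uniquely.
Write q(t) = at^2 + bt + c. Substituting each data point gives a linear system:
  9a + 3b + c = -25/2
  49a + 7b + c = -165/2
  64a + 8b + c = -110
Solving the system yields a = -2, b = 5/2, c = -2.
So q(t) = -2t^2 + (5/2)t - 2.
Then q(4) = -24.

-24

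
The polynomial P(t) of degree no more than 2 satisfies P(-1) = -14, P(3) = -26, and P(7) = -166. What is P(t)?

Write P(t) = at^2 + bt + c. Substituting each data point gives a linear system:
  a - b + c = -14
  9a + 3b + c = -26
  49a + 7b + c = -166
Solving the system yields a = -4, b = 5, c = -5.
So P(t) = -4t² + 5t - 5.
Check: P(-1) = -14. ✓

P(t) = -4t^2 + 5t - 5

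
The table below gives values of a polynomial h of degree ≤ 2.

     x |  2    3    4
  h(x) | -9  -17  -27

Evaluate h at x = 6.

Using the Lagrange interpolation formula with nodes 2, 3, 4:
  L_0(x) = (x - 3)(x - 4) / 2
  L_1(x) = (x - 2)(x - 4) / -1
  L_2(x) = (x - 2)(x - 3) / 2
Then h(x) = -9·L_0(x) - 17·L_1(x) - 27·L_2(x).
Expanding and collecting terms gives h(x) = -x^2 - 3x + 1.
Evaluating at x = 6: h(6) = -53.

-53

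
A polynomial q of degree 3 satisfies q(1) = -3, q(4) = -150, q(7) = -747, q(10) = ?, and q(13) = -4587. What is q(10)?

-2118

The 4 known points determine the degree-3 polynomial uniquely.
Write q(s) = as^3 + bs^2 + cs + d. Substituting each data point gives a linear system:
  a + b + c + d = -3
  64a + 16b + 4c + d = -150
  343a + 49b + 7c + d = -747
  2197a + 169b + 13c + d = -4587
Solving the system yields a = -2, b = -1, c = -2, d = 2.
So q(s) = -2s^3 - s^2 - 2s + 2.
Then q(10) = -2118.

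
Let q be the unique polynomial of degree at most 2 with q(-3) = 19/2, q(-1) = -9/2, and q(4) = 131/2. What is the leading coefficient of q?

3

Write q(u) = au^2 + bu + c. Substituting each data point gives a linear system:
  9a - 3b + c = 19/2
  a - b + c = -9/2
  16a + 4b + c = 131/2
Solving the system yields a = 3, b = 5, c = -5/2.
So q(u) = 3u^2 + 5u - 5/2.
The leading coefficient is 3.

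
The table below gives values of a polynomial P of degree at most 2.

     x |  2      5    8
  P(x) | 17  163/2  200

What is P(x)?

Write P(x) = ax^2 + bx + c. Substituting each data point gives a linear system:
  4a + 2b + c = 17
  25a + 5b + c = 163/2
  64a + 8b + c = 200
Solving the system yields a = 3, b = 1/2, c = 4.
So P(x) = 3x² + (1/2)x + 4.
Check: P(2) = 17. ✓

P(x) = 3x^2 + (1/2)x + 4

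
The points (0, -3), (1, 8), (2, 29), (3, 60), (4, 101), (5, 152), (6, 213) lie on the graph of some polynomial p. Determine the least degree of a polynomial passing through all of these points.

2

Forward differences of the values at n = 0, 1, 2, 3, 4, 5, 6:
  p  : -3  8  29  60  101  152  213
  Δ  : 11  21  31  41  51  61
  Δ^2: 10  10  10  10  10
  Δ^3: 0  0  0  0
  Δ^4: 0  0  0
  Δ^5: 0  0
  Δ^6: 0
The second differences are constant (10) and nonzero, while all higher differences vanish, so the minimal degree is 2.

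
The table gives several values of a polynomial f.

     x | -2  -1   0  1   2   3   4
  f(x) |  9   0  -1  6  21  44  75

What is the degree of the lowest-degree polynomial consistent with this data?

Forward differences of the values at x = -2, -1, 0, 1, 2, 3, 4:
  f  : 9  0  -1  6  21  44  75
  Δ  : -9  -1  7  15  23  31
  Δ^2: 8  8  8  8  8
  Δ^3: 0  0  0  0
  Δ^4: 0  0  0
  Δ^5: 0  0
  Δ^6: 0
The second differences are constant (8) and nonzero, while all higher differences vanish, so the minimal degree is 2.

2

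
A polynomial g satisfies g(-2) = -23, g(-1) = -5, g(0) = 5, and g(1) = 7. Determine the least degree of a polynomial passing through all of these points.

2

Forward differences of the values at s = -2, -1, 0, 1:
  g  : -23  -5  5  7
  Δ  : 18  10  2
  Δ^2: -8  -8
  Δ^3: 0
The second differences are constant (-8) and nonzero, while all higher differences vanish, so the minimal degree is 2.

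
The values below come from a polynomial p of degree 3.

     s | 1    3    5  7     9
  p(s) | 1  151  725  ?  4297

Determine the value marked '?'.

On equispaced nodes a degree-3 polynomial has vanishing fourth forward difference, so
  p(1) - 4·p(3) + 6·p(5) - 4·p(7) + p(9) = 0.
Substituting the known values and solving for p(7):
  -4·p(7) = -8044
  p(7) = 2011.

2011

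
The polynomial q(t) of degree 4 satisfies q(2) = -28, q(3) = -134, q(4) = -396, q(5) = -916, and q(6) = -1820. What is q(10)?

-12636

Forward differences of the values at t = 2, 3, 4, 5, 6:
  q  : -28  -134  -396  -916  -1820
  Δ  : -106  -262  -520  -904
  Δ^2: -156  -258  -384
  Δ^3: -102  -126
  Δ^4: -24
The fourth differences are constant, confirming degree 4.
Interpolating (Newton forward form) and evaluating at t = 10 gives q(10) = -12636.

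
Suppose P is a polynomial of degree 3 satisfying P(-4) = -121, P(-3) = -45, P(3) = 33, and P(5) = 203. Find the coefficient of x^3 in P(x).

Write P(x) = ax^3 + bx^2 + cx + d. Substituting each data point gives a linear system:
  -64a + 16b - 4c + d = -121
  -27a + 9b - 3c + d = -45
  27a + 9b + 3c + d = 33
  125a + 25b + 5c + d = 203
Solving the system yields a = 2, b = -1, c = -5, d = 3.
So P(x) = 2x^3 - x^2 - 5x + 3.
The leading coefficient is 2.

2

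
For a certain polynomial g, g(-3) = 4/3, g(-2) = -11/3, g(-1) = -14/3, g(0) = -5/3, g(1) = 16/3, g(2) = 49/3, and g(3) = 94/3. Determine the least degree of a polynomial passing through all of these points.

2

Forward differences of the values at n = -3, -2, -1, 0, 1, 2, 3:
  g  : 4/3  -11/3  -14/3  -5/3  16/3  49/3  94/3
  Δ  : -5  -1  3  7  11  15
  Δ^2: 4  4  4  4  4
  Δ^3: 0  0  0  0
  Δ^4: 0  0  0
  Δ^5: 0  0
  Δ^6: 0
The second differences are constant (4) and nonzero, while all higher differences vanish, so the minimal degree is 2.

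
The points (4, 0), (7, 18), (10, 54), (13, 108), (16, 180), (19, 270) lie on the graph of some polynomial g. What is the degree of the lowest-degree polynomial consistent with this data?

Forward differences of the values at n = 4, 7, 10, 13, 16, 19:
  g  : 0  18  54  108  180  270
  Δ  : 18  36  54  72  90
  Δ^2: 18  18  18  18
  Δ^3: 0  0  0
  Δ^4: 0  0
  Δ^5: 0
The second differences are constant (18) and nonzero, while all higher differences vanish, so the minimal degree is 2.

2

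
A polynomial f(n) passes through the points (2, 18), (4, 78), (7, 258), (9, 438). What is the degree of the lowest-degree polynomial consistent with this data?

2

Divided differences on the nodes 2, 4, 7, 9:
  order 0: 18  78  258  438
  order 1: 30  60  90
  order 2: 6  6
  order 3: 0
The order-2 divided differences are all 6 (nonzero) and every higher order vanishes, so the data lies on a polynomial of degree exactly 2.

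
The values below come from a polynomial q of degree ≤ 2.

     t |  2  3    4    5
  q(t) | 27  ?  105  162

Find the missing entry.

60

On equispaced nodes a degree-2 polynomial has vanishing third forward difference, so
  - q(2) + 3·q(3) - 3·q(4) + q(5) = 0.
Substituting the known values and solving for q(3):
  3·q(3) = 180
  q(3) = 60.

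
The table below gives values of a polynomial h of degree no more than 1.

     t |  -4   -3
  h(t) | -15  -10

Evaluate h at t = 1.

10

Using the Lagrange interpolation formula with nodes -4, -3:
  L_0(t) = (t + 3) / -1
  L_1(t) = (t + 4) / 1
Then h(t) = -15·L_0(t) - 10·L_1(t).
Expanding and collecting terms gives h(t) = 5t + 5.
Evaluating at t = 1: h(1) = 10.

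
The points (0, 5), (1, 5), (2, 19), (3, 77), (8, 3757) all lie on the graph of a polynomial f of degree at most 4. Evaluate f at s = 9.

Using the Lagrange interpolation formula with nodes 0, 1, 2, 3, 8:
  L_0(s) = (s - 1)(s - 2)(s - 3)(s - 8) / 48
  L_1(s) = s(s - 2)(s - 3)(s - 8) / -14
  L_2(s) = s(s - 1)(s - 3)(s - 8) / 12
  L_3(s) = s(s - 1)(s - 2)(s - 8) / -30
  L_4(s) = s(s - 1)(s - 2)(s - 3) / 1680
Then f(s) = 5·L_0(s) + 5·L_1(s) + 19·L_2(s) + 77·L_3(s) + 3757·L_4(s).
Expanding and collecting terms gives f(s) = s^4 - s^3 + 3s^2 - 3s + 5.
Evaluating at s = 9: f(9) = 6053.

6053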